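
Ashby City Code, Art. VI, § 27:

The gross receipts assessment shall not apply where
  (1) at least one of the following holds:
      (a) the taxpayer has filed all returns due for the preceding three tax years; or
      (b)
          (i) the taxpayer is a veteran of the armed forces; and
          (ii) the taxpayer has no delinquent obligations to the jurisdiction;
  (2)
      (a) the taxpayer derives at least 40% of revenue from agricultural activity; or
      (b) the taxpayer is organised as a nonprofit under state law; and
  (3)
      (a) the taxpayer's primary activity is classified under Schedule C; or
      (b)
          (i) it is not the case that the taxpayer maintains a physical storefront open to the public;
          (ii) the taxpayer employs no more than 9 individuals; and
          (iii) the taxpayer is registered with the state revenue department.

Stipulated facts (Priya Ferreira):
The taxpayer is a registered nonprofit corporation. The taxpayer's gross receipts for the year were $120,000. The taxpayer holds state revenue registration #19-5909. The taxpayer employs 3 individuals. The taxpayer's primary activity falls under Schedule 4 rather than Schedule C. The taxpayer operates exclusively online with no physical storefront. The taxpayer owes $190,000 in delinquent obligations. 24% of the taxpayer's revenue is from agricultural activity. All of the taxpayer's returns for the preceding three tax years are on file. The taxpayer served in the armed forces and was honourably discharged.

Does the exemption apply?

Yes — exempt.

(a) returns current — satisfied.
(i) veteran — met.
(ii) no delinquency — not satisfied.
(b) = T AND F = false.
(1): T OR F → true.
(a) ≥40% agricultural — fails.
(b) nonprofit — satisfied.
(2) = F OR T = true.
(a) Schedule C activity — not met.
(i) not (has storefront) — met.
(ii) ≤ 9 employees — holds.
(iii) state-registered — satisfied.
(b): T AND T AND T → true.
(3) = F OR T = true.
So Overall is satisfied (T AND T AND T).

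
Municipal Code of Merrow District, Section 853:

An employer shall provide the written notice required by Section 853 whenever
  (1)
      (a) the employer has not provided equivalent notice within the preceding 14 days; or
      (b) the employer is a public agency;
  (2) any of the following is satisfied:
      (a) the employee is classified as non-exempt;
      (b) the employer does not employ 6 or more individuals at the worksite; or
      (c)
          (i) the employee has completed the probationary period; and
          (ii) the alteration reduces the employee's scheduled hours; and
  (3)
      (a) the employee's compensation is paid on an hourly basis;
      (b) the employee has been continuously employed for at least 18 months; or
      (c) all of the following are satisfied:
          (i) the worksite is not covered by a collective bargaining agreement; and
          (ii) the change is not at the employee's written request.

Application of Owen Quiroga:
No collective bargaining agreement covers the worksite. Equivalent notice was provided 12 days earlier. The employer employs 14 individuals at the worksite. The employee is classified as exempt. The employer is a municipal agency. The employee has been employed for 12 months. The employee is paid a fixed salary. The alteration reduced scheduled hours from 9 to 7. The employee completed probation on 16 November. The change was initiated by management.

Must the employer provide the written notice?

(a) no recent notice — not met.
(b) public agency — met.
(1) = F OR T = true.
(a) non-exempt — not satisfied.
(b) not (≥ 6 at site) — not met.
(i) past probation — met.
(ii) hours reduced — met.
(c) = T AND T = true.
So (2) is satisfied (F OR F OR T).
(a) hourly-paid — not satisfied.
(b) tenure ≥ 18 mo. — not satisfied.
(i) no CBA — met.
(ii) not employee-requested — satisfied.
(c): T AND T → true.
(3) = F OR F OR T = true.
Overall: T AND T AND T → true.

Yes — required.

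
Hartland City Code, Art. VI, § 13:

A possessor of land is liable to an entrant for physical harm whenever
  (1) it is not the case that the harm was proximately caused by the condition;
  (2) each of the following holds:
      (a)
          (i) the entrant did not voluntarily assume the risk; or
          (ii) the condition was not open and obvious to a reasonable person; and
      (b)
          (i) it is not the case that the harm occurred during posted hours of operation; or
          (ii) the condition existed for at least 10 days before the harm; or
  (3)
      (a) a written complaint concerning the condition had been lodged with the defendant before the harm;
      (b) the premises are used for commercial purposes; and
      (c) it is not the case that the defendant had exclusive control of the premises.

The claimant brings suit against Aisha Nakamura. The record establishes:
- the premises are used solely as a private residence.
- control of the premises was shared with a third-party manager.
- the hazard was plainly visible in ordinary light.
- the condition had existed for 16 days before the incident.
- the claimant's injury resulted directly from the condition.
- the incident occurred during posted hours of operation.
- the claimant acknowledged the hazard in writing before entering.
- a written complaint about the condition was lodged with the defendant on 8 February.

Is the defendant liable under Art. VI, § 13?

No — not liable.

(1) not (proximate cause) — not satisfied.
(i) no assumed risk — fails.
(ii) not open/obvious — fails.
(a) = F OR F = false.
(i) not (during posted hours) — fails.
(ii) condition ≥10 days old — holds.
(b): F OR T → true.
So (2) is not satisfied (F AND T).
(a) complaint lodged — holds.
(b) commercial use — fails.
(c) not (exclusive control) — met.
So (3) is not satisfied (T AND F AND T).
Overall = F OR F OR F = false.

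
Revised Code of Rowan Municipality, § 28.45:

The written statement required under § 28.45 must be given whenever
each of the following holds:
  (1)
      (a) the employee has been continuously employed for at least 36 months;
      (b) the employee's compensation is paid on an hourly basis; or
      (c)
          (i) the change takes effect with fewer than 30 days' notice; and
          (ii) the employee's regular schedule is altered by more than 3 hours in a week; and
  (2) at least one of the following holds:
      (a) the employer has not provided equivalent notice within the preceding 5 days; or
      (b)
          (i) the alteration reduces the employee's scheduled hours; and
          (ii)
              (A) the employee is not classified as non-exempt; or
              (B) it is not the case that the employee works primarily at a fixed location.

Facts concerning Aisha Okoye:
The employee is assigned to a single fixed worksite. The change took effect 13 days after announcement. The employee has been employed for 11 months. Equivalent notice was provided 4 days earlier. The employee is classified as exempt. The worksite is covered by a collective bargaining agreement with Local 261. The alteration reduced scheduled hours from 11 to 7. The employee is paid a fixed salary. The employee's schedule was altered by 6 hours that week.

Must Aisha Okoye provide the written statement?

(a) tenure ≥ 36 mo. — not met.
(b) hourly-paid — not met.
(i) < 30 days' notice — satisfied.
(ii) schedule shift > 3h — satisfied.
So (c) is satisfied (T AND T).
(1) = F OR F OR T = true.
(a) no recent notice — not satisfied.
(i) hours reduced — met.
(A) not (non-exempt) — holds.
(B) not (fixed location) — fails.
(ii): T OR F → true.
(b): T AND T → true.
(2) = F OR T = true.
Overall = T AND T = true.

Yes — required.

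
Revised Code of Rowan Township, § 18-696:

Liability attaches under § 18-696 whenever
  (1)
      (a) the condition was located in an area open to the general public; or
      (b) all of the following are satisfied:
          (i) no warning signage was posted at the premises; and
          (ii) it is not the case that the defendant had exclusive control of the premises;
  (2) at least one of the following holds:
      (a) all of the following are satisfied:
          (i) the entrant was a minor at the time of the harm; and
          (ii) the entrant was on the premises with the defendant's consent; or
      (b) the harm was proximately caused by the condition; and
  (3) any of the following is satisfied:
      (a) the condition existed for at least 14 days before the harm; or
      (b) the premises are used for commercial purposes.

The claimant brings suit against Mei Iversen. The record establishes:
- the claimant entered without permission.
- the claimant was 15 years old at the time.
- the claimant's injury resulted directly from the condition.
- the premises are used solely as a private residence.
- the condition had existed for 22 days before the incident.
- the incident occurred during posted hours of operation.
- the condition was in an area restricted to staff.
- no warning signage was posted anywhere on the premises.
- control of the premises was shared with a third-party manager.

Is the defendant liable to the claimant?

(a) public area — not satisfied.
(i) no signage posted — satisfied.
(ii) not (exclusive control) — met.
(b) = T AND T = true.
(1) = F OR T = true.
(i) entrant a minor — satisfied.
(ii) consent to enter — not satisfied.
(a) = T AND F = false.
(b) proximate cause — met.
So (2) is satisfied (F OR T).
(a) condition ≥14 days old — met.
(b) commercial use — not met.
So (3) is satisfied (T OR F).
So Overall is satisfied (T AND T AND T).

Yes — liable.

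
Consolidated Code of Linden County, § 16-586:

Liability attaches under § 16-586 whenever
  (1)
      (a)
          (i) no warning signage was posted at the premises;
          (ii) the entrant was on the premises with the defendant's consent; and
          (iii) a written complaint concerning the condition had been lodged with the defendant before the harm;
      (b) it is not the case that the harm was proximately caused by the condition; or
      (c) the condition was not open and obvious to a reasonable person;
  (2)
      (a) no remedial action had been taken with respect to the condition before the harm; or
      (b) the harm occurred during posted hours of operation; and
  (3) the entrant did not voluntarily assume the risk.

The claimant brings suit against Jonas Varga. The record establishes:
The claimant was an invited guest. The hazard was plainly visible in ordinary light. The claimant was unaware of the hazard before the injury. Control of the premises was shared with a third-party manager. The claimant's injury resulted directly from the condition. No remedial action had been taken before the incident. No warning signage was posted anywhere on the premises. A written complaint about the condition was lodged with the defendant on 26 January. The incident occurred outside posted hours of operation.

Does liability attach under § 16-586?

(i) no signage posted — met.
(ii) consent to enter — met.
(iii) complaint lodged — holds.
(a): T AND T AND T → true.
(b) not (proximate cause) — not met.
(c) not open/obvious — not met.
(1): T OR F OR F → true.
(a) no remedial action — satisfied.
(b) during posted hours — fails.
(2) = T OR F = true.
(3) no assumed risk — satisfied.
So Overall is satisfied (T AND T AND T).

Yes — liable.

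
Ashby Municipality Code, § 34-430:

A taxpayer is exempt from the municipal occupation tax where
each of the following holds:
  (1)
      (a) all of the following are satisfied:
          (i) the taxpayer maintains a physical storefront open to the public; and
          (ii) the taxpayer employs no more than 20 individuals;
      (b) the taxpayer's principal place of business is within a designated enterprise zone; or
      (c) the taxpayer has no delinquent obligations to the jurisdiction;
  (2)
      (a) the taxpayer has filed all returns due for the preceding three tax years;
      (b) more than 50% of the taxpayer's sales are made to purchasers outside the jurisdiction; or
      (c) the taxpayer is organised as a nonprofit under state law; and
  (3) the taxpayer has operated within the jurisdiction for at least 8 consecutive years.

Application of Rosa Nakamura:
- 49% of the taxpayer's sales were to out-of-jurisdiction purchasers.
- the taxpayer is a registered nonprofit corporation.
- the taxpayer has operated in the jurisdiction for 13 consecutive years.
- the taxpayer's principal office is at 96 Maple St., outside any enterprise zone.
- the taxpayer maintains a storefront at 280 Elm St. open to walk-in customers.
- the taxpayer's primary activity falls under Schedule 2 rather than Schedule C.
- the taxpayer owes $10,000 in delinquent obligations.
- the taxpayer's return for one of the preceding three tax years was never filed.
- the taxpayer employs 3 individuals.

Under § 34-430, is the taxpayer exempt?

(i) has storefront — satisfied.
(ii) ≤ 20 employees — satisfied.
(a): T AND T → true.
(b) in enterprise zone — not satisfied.
(c) no delinquency — not satisfied.
(1) = T OR F OR F = true.
(a) returns current — fails.
(b) >50% out-of-jur. sales — not met.
(c) nonprofit — met.
So (2) is satisfied (F OR F OR T).
(3) ≥ 8 yrs in jurisdiction — met.
Overall: T AND T AND T → true.

Yes — exempt.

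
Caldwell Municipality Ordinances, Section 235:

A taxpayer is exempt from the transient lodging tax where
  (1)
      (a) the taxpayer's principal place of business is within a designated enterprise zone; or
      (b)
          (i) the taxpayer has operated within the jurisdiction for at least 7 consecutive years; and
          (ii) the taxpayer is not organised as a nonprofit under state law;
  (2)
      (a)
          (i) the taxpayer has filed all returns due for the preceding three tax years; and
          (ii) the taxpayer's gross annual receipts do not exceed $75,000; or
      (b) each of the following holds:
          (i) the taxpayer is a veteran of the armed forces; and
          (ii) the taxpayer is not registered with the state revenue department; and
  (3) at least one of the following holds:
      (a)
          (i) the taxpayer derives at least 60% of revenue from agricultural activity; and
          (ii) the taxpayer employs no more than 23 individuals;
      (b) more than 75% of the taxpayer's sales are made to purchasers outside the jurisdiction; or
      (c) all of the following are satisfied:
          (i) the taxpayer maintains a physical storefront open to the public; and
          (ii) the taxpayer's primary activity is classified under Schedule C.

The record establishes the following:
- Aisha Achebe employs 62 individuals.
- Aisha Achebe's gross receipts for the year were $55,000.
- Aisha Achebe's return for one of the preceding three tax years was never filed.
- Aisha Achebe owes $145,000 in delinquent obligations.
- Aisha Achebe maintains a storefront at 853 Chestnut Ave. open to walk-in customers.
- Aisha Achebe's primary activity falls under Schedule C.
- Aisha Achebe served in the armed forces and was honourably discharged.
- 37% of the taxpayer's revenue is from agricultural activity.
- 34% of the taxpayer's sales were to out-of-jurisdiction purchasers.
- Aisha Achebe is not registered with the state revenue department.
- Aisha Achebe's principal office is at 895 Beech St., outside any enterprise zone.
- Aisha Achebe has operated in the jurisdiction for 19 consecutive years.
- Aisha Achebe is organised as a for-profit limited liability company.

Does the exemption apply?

(a) in enterprise zone — not satisfied.
(i) ≥ 7 yrs in jurisdiction — met.
(ii) not (nonprofit) — satisfied.
(b): T AND T → true.
So (1) is satisfied (F OR T).
(i) returns current — not satisfied.
(ii) receipts ≤ $75,000 — met.
(a) = F AND T = false.
(i) veteran — satisfied.
(ii) not (state-registered) — met.
So (b) is satisfied (T AND T).
(2) = F OR T = true.
(i) ≥60% agricultural — not met.
(ii) ≤ 23 employees — not met.
So (a) is not satisfied (F AND F).
(b) >75% out-of-jur. sales — fails.
(i) has storefront — met.
(ii) Schedule C activity — met.
So (c) is satisfied (T AND T).
(3) = F OR F OR T = true.
Overall: T AND T AND T → true.

Yes — exempt.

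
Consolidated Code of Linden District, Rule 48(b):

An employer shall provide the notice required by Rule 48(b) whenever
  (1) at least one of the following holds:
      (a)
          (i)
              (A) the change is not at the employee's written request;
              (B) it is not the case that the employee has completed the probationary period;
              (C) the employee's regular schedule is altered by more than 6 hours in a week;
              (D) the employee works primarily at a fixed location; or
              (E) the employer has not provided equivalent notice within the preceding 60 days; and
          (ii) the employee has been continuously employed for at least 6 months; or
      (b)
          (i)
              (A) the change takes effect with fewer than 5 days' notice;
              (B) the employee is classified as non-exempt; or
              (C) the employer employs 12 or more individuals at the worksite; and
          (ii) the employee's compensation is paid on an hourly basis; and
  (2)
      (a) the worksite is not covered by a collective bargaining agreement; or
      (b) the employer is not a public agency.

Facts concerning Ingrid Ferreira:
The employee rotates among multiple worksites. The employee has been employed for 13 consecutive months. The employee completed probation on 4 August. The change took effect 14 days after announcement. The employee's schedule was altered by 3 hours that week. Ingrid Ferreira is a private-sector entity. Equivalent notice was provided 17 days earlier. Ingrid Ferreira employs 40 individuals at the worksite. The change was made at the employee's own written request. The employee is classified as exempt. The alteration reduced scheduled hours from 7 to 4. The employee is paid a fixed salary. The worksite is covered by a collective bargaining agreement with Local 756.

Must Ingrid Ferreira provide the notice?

(A) not employee-requested — not satisfied.
(B) not (past probation) — not satisfied.
(C) schedule shift > 6h — not satisfied.
(D) fixed location — fails.
(E) no recent notice — fails.
So (i) is not satisfied (F OR F OR F OR F OR F).
(ii) tenure ≥ 6 mo. — satisfied.
So (a) is not satisfied (F AND T).
(A) < 5 days' notice — not satisfied.
(B) non-exempt — not satisfied.
(C) ≥ 12 at site — holds.
(i) = F OR F OR T = true.
(ii) hourly-paid — not satisfied.
(b) = T AND F = false.
(1) = F OR F = false.
(a) no CBA — not met.
(b) not (public agency) — satisfied.
(2): F OR T → true.
Overall = F AND T = false.

No — not required.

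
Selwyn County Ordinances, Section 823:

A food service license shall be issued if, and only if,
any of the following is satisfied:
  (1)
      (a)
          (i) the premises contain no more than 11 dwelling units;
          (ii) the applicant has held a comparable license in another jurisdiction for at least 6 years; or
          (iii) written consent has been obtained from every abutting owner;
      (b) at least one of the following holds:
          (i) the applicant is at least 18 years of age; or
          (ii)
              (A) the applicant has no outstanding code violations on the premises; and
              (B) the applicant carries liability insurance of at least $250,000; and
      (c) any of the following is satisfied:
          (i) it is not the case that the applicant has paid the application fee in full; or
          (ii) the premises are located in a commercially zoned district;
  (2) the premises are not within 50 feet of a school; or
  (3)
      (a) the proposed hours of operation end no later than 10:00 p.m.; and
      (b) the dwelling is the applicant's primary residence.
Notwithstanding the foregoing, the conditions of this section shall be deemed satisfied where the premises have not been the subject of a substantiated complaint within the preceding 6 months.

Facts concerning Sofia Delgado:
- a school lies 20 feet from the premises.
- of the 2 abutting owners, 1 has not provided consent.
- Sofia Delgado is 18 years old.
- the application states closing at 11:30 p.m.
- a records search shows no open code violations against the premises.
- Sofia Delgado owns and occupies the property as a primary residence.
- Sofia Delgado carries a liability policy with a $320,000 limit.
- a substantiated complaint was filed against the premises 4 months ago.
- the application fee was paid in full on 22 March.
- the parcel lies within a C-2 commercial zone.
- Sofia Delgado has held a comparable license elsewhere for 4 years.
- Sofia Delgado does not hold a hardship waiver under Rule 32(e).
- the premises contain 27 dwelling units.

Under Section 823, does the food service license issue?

(i) ≤ 11 units — not met.
(ii) prior license ≥ 6 yr — not satisfied.
(iii) all abutters consent — not met.
(a) = F OR F OR F = false.
(i) age ≥ 18 — met.
(A) no code violations — satisfied.
(B) insurance ≥ $250,000 — satisfied.
So (ii) is satisfied (T AND T).
So (b) is satisfied (T OR T).
(i) not (fee paid) — not met.
(ii) commercially zoned — satisfied.
(c): F OR T → true.
(1): F AND T AND T → false.
(2) ≥50 ft from school — fails.
(a) closes by 10 p.m. — fails.
(b) primary residence — satisfied.
(3) = F AND T = false.
Overall = F OR F OR F = false.
Exception (no complaint in 6 mo.) — not satisfied.
Result: main false OR exception false → false.

No — denied.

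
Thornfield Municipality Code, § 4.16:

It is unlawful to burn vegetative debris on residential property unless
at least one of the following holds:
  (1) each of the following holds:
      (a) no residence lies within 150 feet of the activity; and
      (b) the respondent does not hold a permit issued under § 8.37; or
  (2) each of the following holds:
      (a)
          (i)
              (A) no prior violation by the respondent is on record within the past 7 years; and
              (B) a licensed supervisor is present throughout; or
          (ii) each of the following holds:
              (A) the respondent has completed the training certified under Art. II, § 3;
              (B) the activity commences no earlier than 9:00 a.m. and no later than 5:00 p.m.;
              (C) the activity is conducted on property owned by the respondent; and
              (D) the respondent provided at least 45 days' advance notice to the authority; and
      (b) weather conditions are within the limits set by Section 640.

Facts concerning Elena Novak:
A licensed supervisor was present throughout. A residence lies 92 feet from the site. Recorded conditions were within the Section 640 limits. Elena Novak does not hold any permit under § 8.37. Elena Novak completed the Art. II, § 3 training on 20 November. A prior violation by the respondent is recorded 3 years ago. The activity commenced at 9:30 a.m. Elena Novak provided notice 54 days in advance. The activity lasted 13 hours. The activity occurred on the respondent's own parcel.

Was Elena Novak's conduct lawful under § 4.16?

Yes — lawful.

(a) no residence in 150 ft — fails.
(b) not (holds permit) — met.
(1): F AND T → false.
(A) no prior violation — not met.
(B) supervisor present — met.
(i): F AND T → false.
(A) training certified — holds.
(B) start within hours — satisfied.
(C) own property — holds.
(D) ≥45 days' notice — holds.
So (ii) is satisfied (T AND T AND T AND T).
So (a) is satisfied (F OR T).
(b) weather ok — holds.
(2) = T AND T = true.
So Overall is satisfied (F OR T).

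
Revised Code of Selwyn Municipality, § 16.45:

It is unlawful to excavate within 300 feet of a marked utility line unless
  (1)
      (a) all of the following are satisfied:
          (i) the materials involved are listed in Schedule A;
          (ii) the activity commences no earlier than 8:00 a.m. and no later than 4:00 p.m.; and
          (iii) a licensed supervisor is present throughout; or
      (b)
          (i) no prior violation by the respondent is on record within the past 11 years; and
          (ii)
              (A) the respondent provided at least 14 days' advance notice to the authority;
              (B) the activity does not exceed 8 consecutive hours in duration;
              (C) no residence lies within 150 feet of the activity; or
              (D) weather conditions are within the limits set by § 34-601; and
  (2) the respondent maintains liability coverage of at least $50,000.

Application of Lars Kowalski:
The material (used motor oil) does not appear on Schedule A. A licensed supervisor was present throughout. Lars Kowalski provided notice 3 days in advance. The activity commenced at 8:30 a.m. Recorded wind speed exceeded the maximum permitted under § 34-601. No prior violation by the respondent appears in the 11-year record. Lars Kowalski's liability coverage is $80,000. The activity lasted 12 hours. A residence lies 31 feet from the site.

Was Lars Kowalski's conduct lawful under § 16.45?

(i) Schedule A material — fails.
(ii) start within hours — met.
(iii) supervisor present — met.
So (a) is not satisfied (F AND T AND T).
(i) no prior violation — met.
(A) ≥14 days' notice — not met.
(B) ≤ 8 hrs duration — fails.
(C) no residence in 150 ft — fails.
(D) weather ok — fails.
(ii): F OR F OR F OR F → false.
So (b) is not satisfied (T AND F).
So (1) is not satisfied (F OR F).
(2) coverage ≥ $50,000 — met.
Overall: F AND T → false.

No — unlawful.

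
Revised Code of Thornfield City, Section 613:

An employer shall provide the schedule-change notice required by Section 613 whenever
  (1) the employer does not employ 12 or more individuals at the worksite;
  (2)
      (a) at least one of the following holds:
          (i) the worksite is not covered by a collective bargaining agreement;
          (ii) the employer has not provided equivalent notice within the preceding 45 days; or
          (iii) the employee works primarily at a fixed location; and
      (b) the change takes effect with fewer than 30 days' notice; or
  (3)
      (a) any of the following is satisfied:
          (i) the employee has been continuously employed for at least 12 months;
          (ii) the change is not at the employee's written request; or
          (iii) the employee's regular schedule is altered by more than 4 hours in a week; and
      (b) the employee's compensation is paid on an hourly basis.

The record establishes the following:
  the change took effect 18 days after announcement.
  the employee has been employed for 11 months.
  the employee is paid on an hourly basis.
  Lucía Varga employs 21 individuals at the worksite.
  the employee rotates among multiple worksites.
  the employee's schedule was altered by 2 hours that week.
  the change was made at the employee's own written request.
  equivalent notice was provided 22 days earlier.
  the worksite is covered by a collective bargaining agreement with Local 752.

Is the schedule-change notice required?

No — not required.

(1) not (≥ 12 at site) — not satisfied.
(i) no CBA — not met.
(ii) no recent notice — fails.
(iii) fixed location — not satisfied.
So (a) is not satisfied (F OR F OR F).
(b) < 30 days' notice — satisfied.
(2) = F AND T = false.
(i) tenure ≥ 12 mo. — not met.
(ii) not employee-requested — not met.
(iii) schedule shift > 4h — not met.
So (a) is not satisfied (F OR F OR F).
(b) hourly-paid — satisfied.
(3): F AND T → false.
So Overall is not satisfied (F OR F OR F).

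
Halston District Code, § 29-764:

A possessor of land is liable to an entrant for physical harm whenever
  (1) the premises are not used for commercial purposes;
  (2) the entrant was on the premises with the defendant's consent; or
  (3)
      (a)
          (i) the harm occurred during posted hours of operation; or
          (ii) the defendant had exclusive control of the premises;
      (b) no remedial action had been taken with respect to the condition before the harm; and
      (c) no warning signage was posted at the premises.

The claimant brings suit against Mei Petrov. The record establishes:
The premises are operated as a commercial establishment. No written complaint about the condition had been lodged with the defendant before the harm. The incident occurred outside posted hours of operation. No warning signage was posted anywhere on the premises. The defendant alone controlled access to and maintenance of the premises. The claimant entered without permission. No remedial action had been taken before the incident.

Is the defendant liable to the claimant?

Yes — liable.

(1) not (commercial use) — not met.
(2) consent to enter — fails.
(i) during posted hours — fails.
(ii) exclusive control — met.
So (a) is satisfied (F OR T).
(b) no remedial action — met.
(c) no signage posted — satisfied.
(3): T AND T AND T → true.
Overall: F OR F OR T → true.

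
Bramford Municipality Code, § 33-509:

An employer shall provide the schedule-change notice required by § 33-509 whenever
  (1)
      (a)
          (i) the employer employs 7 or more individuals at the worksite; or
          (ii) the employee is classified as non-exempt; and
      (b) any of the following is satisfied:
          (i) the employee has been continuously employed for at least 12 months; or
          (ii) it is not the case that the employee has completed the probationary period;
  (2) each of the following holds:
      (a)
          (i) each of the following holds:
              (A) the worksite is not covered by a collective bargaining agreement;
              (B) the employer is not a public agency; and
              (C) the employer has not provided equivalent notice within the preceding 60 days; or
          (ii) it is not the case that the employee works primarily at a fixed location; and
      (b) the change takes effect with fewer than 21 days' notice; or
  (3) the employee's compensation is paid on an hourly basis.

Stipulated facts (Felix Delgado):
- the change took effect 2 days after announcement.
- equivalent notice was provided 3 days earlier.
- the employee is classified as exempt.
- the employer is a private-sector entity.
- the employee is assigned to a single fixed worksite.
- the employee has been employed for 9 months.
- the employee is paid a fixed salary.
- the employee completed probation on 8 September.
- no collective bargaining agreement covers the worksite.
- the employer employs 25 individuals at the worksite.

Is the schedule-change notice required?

(i) ≥ 7 at site — met.
(ii) non-exempt — not met.
(a): T OR F → true.
(i) tenure ≥ 12 mo. — not satisfied.
(ii) not (past probation) — not met.
(b) = F OR F = false.
(1) = T AND F = false.
(A) no CBA — holds.
(B) not (public agency) — satisfied.
(C) no recent notice — not satisfied.
(i): T AND T AND F → false.
(ii) not (fixed location) — not met.
So (a) is not satisfied (F OR F).
(b) < 21 days' notice — satisfied.
(2): F AND T → false.
(3) hourly-paid — not met.
So Overall is not satisfied (F OR F OR F).

No — not required.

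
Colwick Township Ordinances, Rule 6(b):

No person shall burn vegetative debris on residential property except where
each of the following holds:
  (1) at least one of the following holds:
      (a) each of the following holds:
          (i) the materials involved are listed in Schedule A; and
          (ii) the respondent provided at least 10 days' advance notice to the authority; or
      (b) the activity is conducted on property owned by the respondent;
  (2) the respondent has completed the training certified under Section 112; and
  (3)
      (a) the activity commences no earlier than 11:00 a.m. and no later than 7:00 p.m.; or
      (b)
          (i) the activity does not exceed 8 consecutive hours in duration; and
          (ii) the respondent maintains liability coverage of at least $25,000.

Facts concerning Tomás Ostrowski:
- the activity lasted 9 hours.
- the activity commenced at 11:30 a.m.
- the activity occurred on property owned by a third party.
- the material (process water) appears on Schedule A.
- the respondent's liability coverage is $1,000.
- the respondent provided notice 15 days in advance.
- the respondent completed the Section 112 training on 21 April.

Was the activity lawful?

Yes — lawful.

(i) Schedule A material — satisfied.
(ii) ≥10 days' notice — satisfied.
So (a) is satisfied (T AND T).
(b) own property — fails.
So (1) is satisfied (T OR F).
(2) training certified — met.
(a) start within hours — holds.
(i) ≤ 8 hrs duration — fails.
(ii) coverage ≥ $25,000 — not satisfied.
(b): F AND F → false.
So (3) is satisfied (T OR F).
Overall = T AND T AND T = true.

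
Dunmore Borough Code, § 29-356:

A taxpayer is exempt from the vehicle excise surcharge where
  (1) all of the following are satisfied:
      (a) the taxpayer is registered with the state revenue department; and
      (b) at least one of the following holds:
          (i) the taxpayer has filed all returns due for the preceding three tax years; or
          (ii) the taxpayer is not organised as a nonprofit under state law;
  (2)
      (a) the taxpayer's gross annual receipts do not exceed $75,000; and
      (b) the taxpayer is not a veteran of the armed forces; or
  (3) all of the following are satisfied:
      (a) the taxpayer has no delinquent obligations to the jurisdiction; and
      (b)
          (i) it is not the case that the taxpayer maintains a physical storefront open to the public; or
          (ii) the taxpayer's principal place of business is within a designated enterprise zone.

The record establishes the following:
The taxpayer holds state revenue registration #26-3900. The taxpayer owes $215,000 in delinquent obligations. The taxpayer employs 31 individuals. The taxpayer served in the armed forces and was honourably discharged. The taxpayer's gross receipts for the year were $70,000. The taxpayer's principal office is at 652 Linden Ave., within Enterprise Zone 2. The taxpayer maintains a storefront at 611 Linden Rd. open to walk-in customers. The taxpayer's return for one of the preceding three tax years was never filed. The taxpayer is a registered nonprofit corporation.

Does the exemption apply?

(a) state-registered — holds.
(i) returns current — not satisfied.
(ii) not (nonprofit) — not met.
(b) = F OR F = false.
(1) = T AND F = false.
(a) receipts ≤ $75,000 — holds.
(b) not (veteran) — not met.
(2): T AND F → false.
(a) no delinquency — not satisfied.
(i) not (has storefront) — not met.
(ii) in enterprise zone — met.
(b): F OR T → true.
(3) = F AND T = false.
Overall: F OR F OR F → false.

No — not exempt.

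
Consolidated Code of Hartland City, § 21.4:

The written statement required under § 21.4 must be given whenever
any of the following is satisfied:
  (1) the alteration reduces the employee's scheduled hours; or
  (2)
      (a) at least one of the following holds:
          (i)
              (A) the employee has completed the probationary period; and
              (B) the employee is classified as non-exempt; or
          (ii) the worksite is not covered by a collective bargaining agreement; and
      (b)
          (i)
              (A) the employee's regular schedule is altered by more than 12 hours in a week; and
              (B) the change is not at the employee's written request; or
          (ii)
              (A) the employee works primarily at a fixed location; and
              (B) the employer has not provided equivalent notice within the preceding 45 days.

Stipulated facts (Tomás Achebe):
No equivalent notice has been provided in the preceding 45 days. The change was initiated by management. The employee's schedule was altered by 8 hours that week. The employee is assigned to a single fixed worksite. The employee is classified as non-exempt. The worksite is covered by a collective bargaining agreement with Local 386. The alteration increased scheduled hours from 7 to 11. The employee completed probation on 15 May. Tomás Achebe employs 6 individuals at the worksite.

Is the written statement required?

(1) hours reduced — fails.
(A) past probation — holds.
(B) non-exempt — holds.
(i): T AND T → true.
(ii) no CBA — not satisfied.
(a): T OR F → true.
(A) schedule shift > 12h — not satisfied.
(B) not employee-requested — met.
So (i) is not satisfied (F AND T).
(A) fixed location — satisfied.
(B) no recent notice — holds.
(ii) = T AND T = true.
So (b) is satisfied (F OR T).
(2): T AND T → true.
Overall = F OR T = true.

Yes — required.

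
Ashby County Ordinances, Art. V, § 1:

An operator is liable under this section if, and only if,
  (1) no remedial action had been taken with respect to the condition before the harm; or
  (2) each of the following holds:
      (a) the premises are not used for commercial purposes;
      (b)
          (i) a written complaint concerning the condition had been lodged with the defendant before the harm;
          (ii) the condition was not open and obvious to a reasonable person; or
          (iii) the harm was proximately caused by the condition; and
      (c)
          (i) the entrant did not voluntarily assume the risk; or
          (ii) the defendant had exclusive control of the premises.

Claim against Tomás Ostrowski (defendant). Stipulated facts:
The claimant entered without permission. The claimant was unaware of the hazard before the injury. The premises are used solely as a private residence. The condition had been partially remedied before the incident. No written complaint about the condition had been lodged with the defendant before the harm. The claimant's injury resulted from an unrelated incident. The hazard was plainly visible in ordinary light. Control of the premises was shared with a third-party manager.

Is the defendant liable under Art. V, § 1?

No — not liable.

(1) no remedial action — not satisfied.
(a) not (commercial use) — holds.
(i) complaint lodged — not met.
(ii) not open/obvious — not satisfied.
(iii) proximate cause — fails.
(b) = F OR F OR F = false.
(i) no assumed risk — met.
(ii) exclusive control — not met.
(c) = T OR F = true.
(2) = T AND F AND T = false.
Overall = F OR F = false.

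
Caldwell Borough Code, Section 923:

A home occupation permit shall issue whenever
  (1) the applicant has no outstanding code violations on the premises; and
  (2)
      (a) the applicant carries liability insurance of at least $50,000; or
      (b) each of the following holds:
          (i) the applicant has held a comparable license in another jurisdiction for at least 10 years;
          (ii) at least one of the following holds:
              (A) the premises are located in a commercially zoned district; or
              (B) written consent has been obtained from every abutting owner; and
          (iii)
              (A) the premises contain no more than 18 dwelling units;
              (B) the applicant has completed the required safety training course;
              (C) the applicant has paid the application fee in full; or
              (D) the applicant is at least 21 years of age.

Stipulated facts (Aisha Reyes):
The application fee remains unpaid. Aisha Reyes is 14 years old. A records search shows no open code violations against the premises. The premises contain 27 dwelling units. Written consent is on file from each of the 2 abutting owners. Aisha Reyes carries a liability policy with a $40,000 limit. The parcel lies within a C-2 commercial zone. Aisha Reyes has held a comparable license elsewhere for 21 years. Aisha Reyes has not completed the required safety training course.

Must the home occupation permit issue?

No — denied.

(1) no code violations — satisfied.
(a) insurance ≥ $50,000 — not met.
(i) prior license ≥ 10 yr — holds.
(A) commercially zoned — met.
(B) all abutters consent — satisfied.
So (ii) is satisfied (T OR T).
(A) ≤ 18 units — fails.
(B) safety training — not met.
(C) fee paid — not met.
(D) age ≥ 21 — not met.
(iii): F OR F OR F OR F → false.
(b): T AND T AND F → false.
(2) = F OR F = false.
So Overall is not satisfied (T AND F).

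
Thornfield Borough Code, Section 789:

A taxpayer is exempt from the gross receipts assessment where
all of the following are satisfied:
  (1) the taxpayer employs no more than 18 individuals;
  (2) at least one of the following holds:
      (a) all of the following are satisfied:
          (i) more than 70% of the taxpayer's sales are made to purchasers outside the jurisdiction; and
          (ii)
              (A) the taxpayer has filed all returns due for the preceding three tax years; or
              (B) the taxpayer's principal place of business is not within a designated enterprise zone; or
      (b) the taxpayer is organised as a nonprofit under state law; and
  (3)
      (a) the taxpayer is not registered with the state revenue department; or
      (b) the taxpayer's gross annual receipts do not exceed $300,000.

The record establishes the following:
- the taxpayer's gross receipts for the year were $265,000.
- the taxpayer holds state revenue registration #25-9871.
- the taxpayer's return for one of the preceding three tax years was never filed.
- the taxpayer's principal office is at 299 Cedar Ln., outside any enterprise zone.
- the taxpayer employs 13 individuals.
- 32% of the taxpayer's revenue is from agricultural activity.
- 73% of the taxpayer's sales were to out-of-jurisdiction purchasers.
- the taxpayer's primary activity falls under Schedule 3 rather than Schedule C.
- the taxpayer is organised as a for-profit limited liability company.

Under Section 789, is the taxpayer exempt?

(1) ≤ 18 employees — satisfied.
(i) >70% out-of-jur. sales — met.
(A) returns current — not satisfied.
(B) not (in enterprise zone) — holds.
(ii): F OR T → true.
So (a) is satisfied (T AND T).
(b) nonprofit — not satisfied.
(2) = T OR F = true.
(a) not (state-registered) — not satisfied.
(b) receipts ≤ $300,000 — holds.
(3): F OR T → true.
So Overall is satisfied (T AND T AND T).

Yes — exempt.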